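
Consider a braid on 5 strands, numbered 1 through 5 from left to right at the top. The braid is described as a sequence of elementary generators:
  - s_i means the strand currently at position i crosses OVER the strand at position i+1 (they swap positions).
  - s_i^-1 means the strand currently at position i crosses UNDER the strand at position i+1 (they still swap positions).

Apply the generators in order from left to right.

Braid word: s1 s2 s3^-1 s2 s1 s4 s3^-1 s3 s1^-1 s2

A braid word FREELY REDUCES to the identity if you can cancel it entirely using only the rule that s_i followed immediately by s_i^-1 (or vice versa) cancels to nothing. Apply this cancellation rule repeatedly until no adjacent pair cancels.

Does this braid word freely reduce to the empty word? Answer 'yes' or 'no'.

Answer: no

Derivation:
Gen 1 (s1): push. Stack: [s1]
Gen 2 (s2): push. Stack: [s1 s2]
Gen 3 (s3^-1): push. Stack: [s1 s2 s3^-1]
Gen 4 (s2): push. Stack: [s1 s2 s3^-1 s2]
Gen 5 (s1): push. Stack: [s1 s2 s3^-1 s2 s1]
Gen 6 (s4): push. Stack: [s1 s2 s3^-1 s2 s1 s4]
Gen 7 (s3^-1): push. Stack: [s1 s2 s3^-1 s2 s1 s4 s3^-1]
Gen 8 (s3): cancels prior s3^-1. Stack: [s1 s2 s3^-1 s2 s1 s4]
Gen 9 (s1^-1): push. Stack: [s1 s2 s3^-1 s2 s1 s4 s1^-1]
Gen 10 (s2): push. Stack: [s1 s2 s3^-1 s2 s1 s4 s1^-1 s2]
Reduced word: s1 s2 s3^-1 s2 s1 s4 s1^-1 s2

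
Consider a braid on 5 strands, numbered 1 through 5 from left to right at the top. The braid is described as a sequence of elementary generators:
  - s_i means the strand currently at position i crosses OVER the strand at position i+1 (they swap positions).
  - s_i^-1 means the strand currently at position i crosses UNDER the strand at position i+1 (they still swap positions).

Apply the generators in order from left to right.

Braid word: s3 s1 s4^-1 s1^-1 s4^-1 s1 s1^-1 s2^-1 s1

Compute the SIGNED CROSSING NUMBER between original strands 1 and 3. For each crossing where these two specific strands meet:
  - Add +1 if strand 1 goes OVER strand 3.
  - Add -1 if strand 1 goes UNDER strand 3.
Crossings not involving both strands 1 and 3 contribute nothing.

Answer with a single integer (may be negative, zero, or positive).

Gen 1: crossing 3x4. Both 1&3? no. Sum: 0
Gen 2: crossing 1x2. Both 1&3? no. Sum: 0
Gen 3: crossing 3x5. Both 1&3? no. Sum: 0
Gen 4: crossing 2x1. Both 1&3? no. Sum: 0
Gen 5: crossing 5x3. Both 1&3? no. Sum: 0
Gen 6: crossing 1x2. Both 1&3? no. Sum: 0
Gen 7: crossing 2x1. Both 1&3? no. Sum: 0
Gen 8: crossing 2x4. Both 1&3? no. Sum: 0
Gen 9: crossing 1x4. Both 1&3? no. Sum: 0

Answer: 0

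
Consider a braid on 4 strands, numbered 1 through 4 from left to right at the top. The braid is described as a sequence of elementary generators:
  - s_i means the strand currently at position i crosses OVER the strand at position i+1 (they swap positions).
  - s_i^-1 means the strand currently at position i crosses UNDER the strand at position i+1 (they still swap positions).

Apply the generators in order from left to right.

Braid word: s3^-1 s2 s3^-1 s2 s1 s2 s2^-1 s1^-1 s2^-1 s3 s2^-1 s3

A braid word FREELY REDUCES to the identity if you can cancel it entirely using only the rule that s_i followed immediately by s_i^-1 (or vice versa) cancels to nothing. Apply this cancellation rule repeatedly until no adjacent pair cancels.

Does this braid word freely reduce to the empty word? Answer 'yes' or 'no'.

Answer: yes

Derivation:
Gen 1 (s3^-1): push. Stack: [s3^-1]
Gen 2 (s2): push. Stack: [s3^-1 s2]
Gen 3 (s3^-1): push. Stack: [s3^-1 s2 s3^-1]
Gen 4 (s2): push. Stack: [s3^-1 s2 s3^-1 s2]
Gen 5 (s1): push. Stack: [s3^-1 s2 s3^-1 s2 s1]
Gen 6 (s2): push. Stack: [s3^-1 s2 s3^-1 s2 s1 s2]
Gen 7 (s2^-1): cancels prior s2. Stack: [s3^-1 s2 s3^-1 s2 s1]
Gen 8 (s1^-1): cancels prior s1. Stack: [s3^-1 s2 s3^-1 s2]
Gen 9 (s2^-1): cancels prior s2. Stack: [s3^-1 s2 s3^-1]
Gen 10 (s3): cancels prior s3^-1. Stack: [s3^-1 s2]
Gen 11 (s2^-1): cancels prior s2. Stack: [s3^-1]
Gen 12 (s3): cancels prior s3^-1. Stack: []
Reduced word: (empty)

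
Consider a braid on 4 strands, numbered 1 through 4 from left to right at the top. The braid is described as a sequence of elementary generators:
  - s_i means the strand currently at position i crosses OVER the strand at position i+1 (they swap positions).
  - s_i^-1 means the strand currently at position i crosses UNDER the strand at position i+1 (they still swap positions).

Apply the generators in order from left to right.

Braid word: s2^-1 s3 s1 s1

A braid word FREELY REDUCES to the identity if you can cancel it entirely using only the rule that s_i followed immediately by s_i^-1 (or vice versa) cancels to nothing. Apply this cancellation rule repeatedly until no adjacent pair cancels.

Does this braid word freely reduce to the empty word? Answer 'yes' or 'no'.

Answer: no

Derivation:
Gen 1 (s2^-1): push. Stack: [s2^-1]
Gen 2 (s3): push. Stack: [s2^-1 s3]
Gen 3 (s1): push. Stack: [s2^-1 s3 s1]
Gen 4 (s1): push. Stack: [s2^-1 s3 s1 s1]
Reduced word: s2^-1 s3 s1 s1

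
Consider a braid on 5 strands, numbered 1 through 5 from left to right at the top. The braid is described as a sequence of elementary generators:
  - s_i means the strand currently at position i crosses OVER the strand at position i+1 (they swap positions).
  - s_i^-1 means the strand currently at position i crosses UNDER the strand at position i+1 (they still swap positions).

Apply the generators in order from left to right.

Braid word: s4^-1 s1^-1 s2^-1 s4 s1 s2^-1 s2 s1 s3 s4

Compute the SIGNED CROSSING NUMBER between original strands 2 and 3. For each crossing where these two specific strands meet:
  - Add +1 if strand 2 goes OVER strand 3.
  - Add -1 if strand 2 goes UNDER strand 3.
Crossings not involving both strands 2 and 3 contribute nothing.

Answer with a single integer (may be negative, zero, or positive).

Gen 1: crossing 4x5. Both 2&3? no. Sum: 0
Gen 2: crossing 1x2. Both 2&3? no. Sum: 0
Gen 3: crossing 1x3. Both 2&3? no. Sum: 0
Gen 4: crossing 5x4. Both 2&3? no. Sum: 0
Gen 5: 2 over 3. Both 2&3? yes. Contrib: +1. Sum: 1
Gen 6: crossing 2x1. Both 2&3? no. Sum: 1
Gen 7: crossing 1x2. Both 2&3? no. Sum: 1
Gen 8: 3 over 2. Both 2&3? yes. Contrib: -1. Sum: 0
Gen 9: crossing 1x4. Both 2&3? no. Sum: 0
Gen 10: crossing 1x5. Both 2&3? no. Sum: 0

Answer: 0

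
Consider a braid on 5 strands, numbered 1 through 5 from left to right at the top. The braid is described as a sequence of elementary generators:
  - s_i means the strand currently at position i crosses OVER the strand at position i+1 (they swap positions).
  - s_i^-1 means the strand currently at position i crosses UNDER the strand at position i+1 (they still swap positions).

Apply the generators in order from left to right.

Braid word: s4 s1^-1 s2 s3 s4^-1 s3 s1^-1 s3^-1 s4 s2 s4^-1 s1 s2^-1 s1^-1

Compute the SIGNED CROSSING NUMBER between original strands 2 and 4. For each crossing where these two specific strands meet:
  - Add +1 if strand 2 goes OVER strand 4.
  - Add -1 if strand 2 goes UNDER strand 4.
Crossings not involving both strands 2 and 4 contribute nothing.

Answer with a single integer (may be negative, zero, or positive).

Gen 1: crossing 4x5. Both 2&4? no. Sum: 0
Gen 2: crossing 1x2. Both 2&4? no. Sum: 0
Gen 3: crossing 1x3. Both 2&4? no. Sum: 0
Gen 4: crossing 1x5. Both 2&4? no. Sum: 0
Gen 5: crossing 1x4. Both 2&4? no. Sum: 0
Gen 6: crossing 5x4. Both 2&4? no. Sum: 0
Gen 7: crossing 2x3. Both 2&4? no. Sum: 0
Gen 8: crossing 4x5. Both 2&4? no. Sum: 0
Gen 9: crossing 4x1. Both 2&4? no. Sum: 0
Gen 10: crossing 2x5. Both 2&4? no. Sum: 0
Gen 11: crossing 1x4. Both 2&4? no. Sum: 0
Gen 12: crossing 3x5. Both 2&4? no. Sum: 0
Gen 13: crossing 3x2. Both 2&4? no. Sum: 0
Gen 14: crossing 5x2. Both 2&4? no. Sum: 0

Answer: 0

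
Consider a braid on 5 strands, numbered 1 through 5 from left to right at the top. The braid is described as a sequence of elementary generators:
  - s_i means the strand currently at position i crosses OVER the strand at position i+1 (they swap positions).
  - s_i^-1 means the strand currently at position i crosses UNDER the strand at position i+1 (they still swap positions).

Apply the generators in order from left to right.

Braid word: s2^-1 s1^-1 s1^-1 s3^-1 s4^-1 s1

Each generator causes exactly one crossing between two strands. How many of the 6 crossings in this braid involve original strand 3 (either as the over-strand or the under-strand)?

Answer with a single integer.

Gen 1: crossing 2x3. Involves strand 3? yes. Count so far: 1
Gen 2: crossing 1x3. Involves strand 3? yes. Count so far: 2
Gen 3: crossing 3x1. Involves strand 3? yes. Count so far: 3
Gen 4: crossing 2x4. Involves strand 3? no. Count so far: 3
Gen 5: crossing 2x5. Involves strand 3? no. Count so far: 3
Gen 6: crossing 1x3. Involves strand 3? yes. Count so far: 4

Answer: 4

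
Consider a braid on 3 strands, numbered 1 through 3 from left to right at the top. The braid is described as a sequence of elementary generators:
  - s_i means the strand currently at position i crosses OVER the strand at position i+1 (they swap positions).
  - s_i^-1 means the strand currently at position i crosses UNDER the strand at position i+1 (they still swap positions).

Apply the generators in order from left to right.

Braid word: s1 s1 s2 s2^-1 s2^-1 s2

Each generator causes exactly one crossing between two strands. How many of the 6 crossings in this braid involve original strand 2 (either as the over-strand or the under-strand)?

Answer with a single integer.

Gen 1: crossing 1x2. Involves strand 2? yes. Count so far: 1
Gen 2: crossing 2x1. Involves strand 2? yes. Count so far: 2
Gen 3: crossing 2x3. Involves strand 2? yes. Count so far: 3
Gen 4: crossing 3x2. Involves strand 2? yes. Count so far: 4
Gen 5: crossing 2x3. Involves strand 2? yes. Count so far: 5
Gen 6: crossing 3x2. Involves strand 2? yes. Count so far: 6

Answer: 6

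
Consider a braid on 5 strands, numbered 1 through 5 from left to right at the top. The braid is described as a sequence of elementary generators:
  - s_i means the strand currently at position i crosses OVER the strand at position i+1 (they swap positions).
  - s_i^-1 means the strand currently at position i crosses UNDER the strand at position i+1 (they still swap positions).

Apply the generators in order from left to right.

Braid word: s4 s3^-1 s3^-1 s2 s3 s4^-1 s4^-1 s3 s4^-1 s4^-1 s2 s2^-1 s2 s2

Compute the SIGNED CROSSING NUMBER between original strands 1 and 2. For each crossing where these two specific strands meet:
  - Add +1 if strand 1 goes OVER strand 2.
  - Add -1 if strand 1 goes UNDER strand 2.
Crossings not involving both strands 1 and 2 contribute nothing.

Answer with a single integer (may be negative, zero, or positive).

Gen 1: crossing 4x5. Both 1&2? no. Sum: 0
Gen 2: crossing 3x5. Both 1&2? no. Sum: 0
Gen 3: crossing 5x3. Both 1&2? no. Sum: 0
Gen 4: crossing 2x3. Both 1&2? no. Sum: 0
Gen 5: crossing 2x5. Both 1&2? no. Sum: 0
Gen 6: crossing 2x4. Both 1&2? no. Sum: 0
Gen 7: crossing 4x2. Both 1&2? no. Sum: 0
Gen 8: crossing 5x2. Both 1&2? no. Sum: 0
Gen 9: crossing 5x4. Both 1&2? no. Sum: 0
Gen 10: crossing 4x5. Both 1&2? no. Sum: 0
Gen 11: crossing 3x2. Both 1&2? no. Sum: 0
Gen 12: crossing 2x3. Both 1&2? no. Sum: 0
Gen 13: crossing 3x2. Both 1&2? no. Sum: 0
Gen 14: crossing 2x3. Both 1&2? no. Sum: 0

Answer: 0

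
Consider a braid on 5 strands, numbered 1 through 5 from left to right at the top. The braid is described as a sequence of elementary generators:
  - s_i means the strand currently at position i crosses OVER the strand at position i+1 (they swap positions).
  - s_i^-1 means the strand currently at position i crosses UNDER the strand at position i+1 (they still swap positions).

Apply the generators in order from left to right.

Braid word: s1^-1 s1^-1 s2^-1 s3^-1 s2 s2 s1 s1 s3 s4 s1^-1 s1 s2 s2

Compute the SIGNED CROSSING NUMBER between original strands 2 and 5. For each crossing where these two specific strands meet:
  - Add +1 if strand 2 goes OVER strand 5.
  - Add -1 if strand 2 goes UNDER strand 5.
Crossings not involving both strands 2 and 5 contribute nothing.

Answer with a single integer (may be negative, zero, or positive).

Answer: 0

Derivation:
Gen 1: crossing 1x2. Both 2&5? no. Sum: 0
Gen 2: crossing 2x1. Both 2&5? no. Sum: 0
Gen 3: crossing 2x3. Both 2&5? no. Sum: 0
Gen 4: crossing 2x4. Both 2&5? no. Sum: 0
Gen 5: crossing 3x4. Both 2&5? no. Sum: 0
Gen 6: crossing 4x3. Both 2&5? no. Sum: 0
Gen 7: crossing 1x3. Both 2&5? no. Sum: 0
Gen 8: crossing 3x1. Both 2&5? no. Sum: 0
Gen 9: crossing 4x2. Both 2&5? no. Sum: 0
Gen 10: crossing 4x5. Both 2&5? no. Sum: 0
Gen 11: crossing 1x3. Both 2&5? no. Sum: 0
Gen 12: crossing 3x1. Both 2&5? no. Sum: 0
Gen 13: crossing 3x2. Both 2&5? no. Sum: 0
Gen 14: crossing 2x3. Both 2&5? no. Sum: 0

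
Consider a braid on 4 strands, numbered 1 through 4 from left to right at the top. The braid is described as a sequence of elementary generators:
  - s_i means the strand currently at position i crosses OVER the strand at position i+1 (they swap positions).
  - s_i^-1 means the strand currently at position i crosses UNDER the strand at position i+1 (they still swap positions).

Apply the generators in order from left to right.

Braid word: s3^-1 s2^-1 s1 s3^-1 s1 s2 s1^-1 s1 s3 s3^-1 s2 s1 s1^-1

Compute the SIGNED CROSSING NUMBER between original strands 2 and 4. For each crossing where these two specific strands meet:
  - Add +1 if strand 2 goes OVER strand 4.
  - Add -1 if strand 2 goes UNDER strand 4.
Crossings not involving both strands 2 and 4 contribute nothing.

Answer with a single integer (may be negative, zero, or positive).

Gen 1: crossing 3x4. Both 2&4? no. Sum: 0
Gen 2: 2 under 4. Both 2&4? yes. Contrib: -1. Sum: -1
Gen 3: crossing 1x4. Both 2&4? no. Sum: -1
Gen 4: crossing 2x3. Both 2&4? no. Sum: -1
Gen 5: crossing 4x1. Both 2&4? no. Sum: -1
Gen 6: crossing 4x3. Both 2&4? no. Sum: -1
Gen 7: crossing 1x3. Both 2&4? no. Sum: -1
Gen 8: crossing 3x1. Both 2&4? no. Sum: -1
Gen 9: 4 over 2. Both 2&4? yes. Contrib: -1. Sum: -2
Gen 10: 2 under 4. Both 2&4? yes. Contrib: -1. Sum: -3
Gen 11: crossing 3x4. Both 2&4? no. Sum: -3
Gen 12: crossing 1x4. Both 2&4? no. Sum: -3
Gen 13: crossing 4x1. Both 2&4? no. Sum: -3

Answer: -3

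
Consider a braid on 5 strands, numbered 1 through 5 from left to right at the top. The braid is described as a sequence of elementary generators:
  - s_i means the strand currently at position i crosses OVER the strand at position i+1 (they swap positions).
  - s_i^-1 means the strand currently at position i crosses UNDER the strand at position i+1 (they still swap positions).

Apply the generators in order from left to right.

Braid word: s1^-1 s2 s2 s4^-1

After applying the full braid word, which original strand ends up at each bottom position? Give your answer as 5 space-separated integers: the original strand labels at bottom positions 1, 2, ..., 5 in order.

Gen 1 (s1^-1): strand 1 crosses under strand 2. Perm now: [2 1 3 4 5]
Gen 2 (s2): strand 1 crosses over strand 3. Perm now: [2 3 1 4 5]
Gen 3 (s2): strand 3 crosses over strand 1. Perm now: [2 1 3 4 5]
Gen 4 (s4^-1): strand 4 crosses under strand 5. Perm now: [2 1 3 5 4]

Answer: 2 1 3 5 4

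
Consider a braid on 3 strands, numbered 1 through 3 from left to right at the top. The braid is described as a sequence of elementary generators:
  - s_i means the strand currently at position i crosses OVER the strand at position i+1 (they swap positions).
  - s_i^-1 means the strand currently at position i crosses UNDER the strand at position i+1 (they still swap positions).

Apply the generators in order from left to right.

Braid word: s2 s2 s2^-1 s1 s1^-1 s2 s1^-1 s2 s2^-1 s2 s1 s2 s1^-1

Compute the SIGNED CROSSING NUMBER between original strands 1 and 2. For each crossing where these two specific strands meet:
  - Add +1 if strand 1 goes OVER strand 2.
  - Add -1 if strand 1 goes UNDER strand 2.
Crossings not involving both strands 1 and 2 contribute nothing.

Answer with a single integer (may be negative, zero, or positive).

Gen 1: crossing 2x3. Both 1&2? no. Sum: 0
Gen 2: crossing 3x2. Both 1&2? no. Sum: 0
Gen 3: crossing 2x3. Both 1&2? no. Sum: 0
Gen 4: crossing 1x3. Both 1&2? no. Sum: 0
Gen 5: crossing 3x1. Both 1&2? no. Sum: 0
Gen 6: crossing 3x2. Both 1&2? no. Sum: 0
Gen 7: 1 under 2. Both 1&2? yes. Contrib: -1. Sum: -1
Gen 8: crossing 1x3. Both 1&2? no. Sum: -1
Gen 9: crossing 3x1. Both 1&2? no. Sum: -1
Gen 10: crossing 1x3. Both 1&2? no. Sum: -1
Gen 11: crossing 2x3. Both 1&2? no. Sum: -1
Gen 12: 2 over 1. Both 1&2? yes. Contrib: -1. Sum: -2
Gen 13: crossing 3x1. Both 1&2? no. Sum: -2

Answer: -2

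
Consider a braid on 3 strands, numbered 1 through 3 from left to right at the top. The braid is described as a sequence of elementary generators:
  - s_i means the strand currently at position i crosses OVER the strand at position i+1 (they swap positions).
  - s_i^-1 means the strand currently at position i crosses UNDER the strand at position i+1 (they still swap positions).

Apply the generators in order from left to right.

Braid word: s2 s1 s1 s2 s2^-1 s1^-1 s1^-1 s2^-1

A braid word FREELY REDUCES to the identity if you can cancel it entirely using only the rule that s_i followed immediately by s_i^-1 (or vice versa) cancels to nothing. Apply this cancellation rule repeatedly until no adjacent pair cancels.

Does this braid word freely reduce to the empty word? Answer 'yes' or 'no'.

Answer: yes

Derivation:
Gen 1 (s2): push. Stack: [s2]
Gen 2 (s1): push. Stack: [s2 s1]
Gen 3 (s1): push. Stack: [s2 s1 s1]
Gen 4 (s2): push. Stack: [s2 s1 s1 s2]
Gen 5 (s2^-1): cancels prior s2. Stack: [s2 s1 s1]
Gen 6 (s1^-1): cancels prior s1. Stack: [s2 s1]
Gen 7 (s1^-1): cancels prior s1. Stack: [s2]
Gen 8 (s2^-1): cancels prior s2. Stack: []
Reduced word: (empty)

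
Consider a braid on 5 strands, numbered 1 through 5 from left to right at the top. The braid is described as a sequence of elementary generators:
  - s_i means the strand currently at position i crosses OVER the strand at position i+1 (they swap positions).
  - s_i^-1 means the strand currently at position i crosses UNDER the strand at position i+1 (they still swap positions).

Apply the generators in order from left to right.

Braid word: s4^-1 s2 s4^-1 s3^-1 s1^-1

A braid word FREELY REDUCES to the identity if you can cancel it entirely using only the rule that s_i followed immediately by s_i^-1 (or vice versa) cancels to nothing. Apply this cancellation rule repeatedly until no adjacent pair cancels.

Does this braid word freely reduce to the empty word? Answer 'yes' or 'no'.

Gen 1 (s4^-1): push. Stack: [s4^-1]
Gen 2 (s2): push. Stack: [s4^-1 s2]
Gen 3 (s4^-1): push. Stack: [s4^-1 s2 s4^-1]
Gen 4 (s3^-1): push. Stack: [s4^-1 s2 s4^-1 s3^-1]
Gen 5 (s1^-1): push. Stack: [s4^-1 s2 s4^-1 s3^-1 s1^-1]
Reduced word: s4^-1 s2 s4^-1 s3^-1 s1^-1

Answer: no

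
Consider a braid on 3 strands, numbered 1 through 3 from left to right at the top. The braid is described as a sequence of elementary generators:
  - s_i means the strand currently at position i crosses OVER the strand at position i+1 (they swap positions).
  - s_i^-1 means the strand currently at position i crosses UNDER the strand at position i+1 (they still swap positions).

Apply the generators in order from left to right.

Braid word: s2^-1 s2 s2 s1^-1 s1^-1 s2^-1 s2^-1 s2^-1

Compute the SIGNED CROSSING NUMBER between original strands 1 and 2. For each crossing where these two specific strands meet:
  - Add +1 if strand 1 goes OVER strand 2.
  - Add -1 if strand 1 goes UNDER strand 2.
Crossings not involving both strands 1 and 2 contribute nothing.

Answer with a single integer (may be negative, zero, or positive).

Gen 1: crossing 2x3. Both 1&2? no. Sum: 0
Gen 2: crossing 3x2. Both 1&2? no. Sum: 0
Gen 3: crossing 2x3. Both 1&2? no. Sum: 0
Gen 4: crossing 1x3. Both 1&2? no. Sum: 0
Gen 5: crossing 3x1. Both 1&2? no. Sum: 0
Gen 6: crossing 3x2. Both 1&2? no. Sum: 0
Gen 7: crossing 2x3. Both 1&2? no. Sum: 0
Gen 8: crossing 3x2. Both 1&2? no. Sum: 0

Answer: 0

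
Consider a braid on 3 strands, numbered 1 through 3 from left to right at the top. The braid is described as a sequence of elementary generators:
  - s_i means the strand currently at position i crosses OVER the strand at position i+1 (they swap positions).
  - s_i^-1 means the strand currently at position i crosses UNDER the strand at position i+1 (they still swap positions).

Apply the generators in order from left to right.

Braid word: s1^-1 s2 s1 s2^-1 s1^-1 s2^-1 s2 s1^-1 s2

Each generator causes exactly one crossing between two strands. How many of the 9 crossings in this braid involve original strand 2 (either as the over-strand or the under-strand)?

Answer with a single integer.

Answer: 6

Derivation:
Gen 1: crossing 1x2. Involves strand 2? yes. Count so far: 1
Gen 2: crossing 1x3. Involves strand 2? no. Count so far: 1
Gen 3: crossing 2x3. Involves strand 2? yes. Count so far: 2
Gen 4: crossing 2x1. Involves strand 2? yes. Count so far: 3
Gen 5: crossing 3x1. Involves strand 2? no. Count so far: 3
Gen 6: crossing 3x2. Involves strand 2? yes. Count so far: 4
Gen 7: crossing 2x3. Involves strand 2? yes. Count so far: 5
Gen 8: crossing 1x3. Involves strand 2? no. Count so far: 5
Gen 9: crossing 1x2. Involves strand 2? yes. Count so far: 6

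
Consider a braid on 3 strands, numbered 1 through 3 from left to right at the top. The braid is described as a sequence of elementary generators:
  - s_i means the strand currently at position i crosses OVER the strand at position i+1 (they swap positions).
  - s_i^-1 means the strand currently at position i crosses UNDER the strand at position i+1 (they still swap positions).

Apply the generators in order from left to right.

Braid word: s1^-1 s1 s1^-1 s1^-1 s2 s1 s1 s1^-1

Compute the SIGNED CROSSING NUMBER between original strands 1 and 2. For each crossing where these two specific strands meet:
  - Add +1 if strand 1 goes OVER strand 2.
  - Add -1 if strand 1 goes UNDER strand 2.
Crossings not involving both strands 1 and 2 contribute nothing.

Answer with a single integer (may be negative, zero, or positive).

Answer: -2

Derivation:
Gen 1: 1 under 2. Both 1&2? yes. Contrib: -1. Sum: -1
Gen 2: 2 over 1. Both 1&2? yes. Contrib: -1. Sum: -2
Gen 3: 1 under 2. Both 1&2? yes. Contrib: -1. Sum: -3
Gen 4: 2 under 1. Both 1&2? yes. Contrib: +1. Sum: -2
Gen 5: crossing 2x3. Both 1&2? no. Sum: -2
Gen 6: crossing 1x3. Both 1&2? no. Sum: -2
Gen 7: crossing 3x1. Both 1&2? no. Sum: -2
Gen 8: crossing 1x3. Both 1&2? no. Sum: -2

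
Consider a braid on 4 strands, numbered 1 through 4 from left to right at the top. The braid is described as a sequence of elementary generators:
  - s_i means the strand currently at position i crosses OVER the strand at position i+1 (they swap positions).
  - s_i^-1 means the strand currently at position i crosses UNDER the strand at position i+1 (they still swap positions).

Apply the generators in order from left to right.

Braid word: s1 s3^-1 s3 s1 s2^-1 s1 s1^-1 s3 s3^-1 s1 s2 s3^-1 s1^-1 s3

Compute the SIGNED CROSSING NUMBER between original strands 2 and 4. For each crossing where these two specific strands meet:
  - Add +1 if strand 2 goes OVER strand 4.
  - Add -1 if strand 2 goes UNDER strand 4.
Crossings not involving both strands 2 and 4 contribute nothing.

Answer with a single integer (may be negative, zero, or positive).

Answer: 2

Derivation:
Gen 1: crossing 1x2. Both 2&4? no. Sum: 0
Gen 2: crossing 3x4. Both 2&4? no. Sum: 0
Gen 3: crossing 4x3. Both 2&4? no. Sum: 0
Gen 4: crossing 2x1. Both 2&4? no. Sum: 0
Gen 5: crossing 2x3. Both 2&4? no. Sum: 0
Gen 6: crossing 1x3. Both 2&4? no. Sum: 0
Gen 7: crossing 3x1. Both 2&4? no. Sum: 0
Gen 8: 2 over 4. Both 2&4? yes. Contrib: +1. Sum: 1
Gen 9: 4 under 2. Both 2&4? yes. Contrib: +1. Sum: 2
Gen 10: crossing 1x3. Both 2&4? no. Sum: 2
Gen 11: crossing 1x2. Both 2&4? no. Sum: 2
Gen 12: crossing 1x4. Both 2&4? no. Sum: 2
Gen 13: crossing 3x2. Both 2&4? no. Sum: 2
Gen 14: crossing 4x1. Both 2&4? no. Sum: 2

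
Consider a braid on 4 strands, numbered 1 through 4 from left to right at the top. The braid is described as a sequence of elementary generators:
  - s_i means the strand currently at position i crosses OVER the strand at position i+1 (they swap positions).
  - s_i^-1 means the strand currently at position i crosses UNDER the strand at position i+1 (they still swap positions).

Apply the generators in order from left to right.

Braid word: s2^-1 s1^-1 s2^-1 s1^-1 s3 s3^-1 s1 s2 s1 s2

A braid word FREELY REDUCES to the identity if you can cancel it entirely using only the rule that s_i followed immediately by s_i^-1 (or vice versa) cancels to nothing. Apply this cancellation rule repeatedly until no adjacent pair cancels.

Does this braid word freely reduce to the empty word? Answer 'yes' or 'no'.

Answer: yes

Derivation:
Gen 1 (s2^-1): push. Stack: [s2^-1]
Gen 2 (s1^-1): push. Stack: [s2^-1 s1^-1]
Gen 3 (s2^-1): push. Stack: [s2^-1 s1^-1 s2^-1]
Gen 4 (s1^-1): push. Stack: [s2^-1 s1^-1 s2^-1 s1^-1]
Gen 5 (s3): push. Stack: [s2^-1 s1^-1 s2^-1 s1^-1 s3]
Gen 6 (s3^-1): cancels prior s3. Stack: [s2^-1 s1^-1 s2^-1 s1^-1]
Gen 7 (s1): cancels prior s1^-1. Stack: [s2^-1 s1^-1 s2^-1]
Gen 8 (s2): cancels prior s2^-1. Stack: [s2^-1 s1^-1]
Gen 9 (s1): cancels prior s1^-1. Stack: [s2^-1]
Gen 10 (s2): cancels prior s2^-1. Stack: []
Reduced word: (empty)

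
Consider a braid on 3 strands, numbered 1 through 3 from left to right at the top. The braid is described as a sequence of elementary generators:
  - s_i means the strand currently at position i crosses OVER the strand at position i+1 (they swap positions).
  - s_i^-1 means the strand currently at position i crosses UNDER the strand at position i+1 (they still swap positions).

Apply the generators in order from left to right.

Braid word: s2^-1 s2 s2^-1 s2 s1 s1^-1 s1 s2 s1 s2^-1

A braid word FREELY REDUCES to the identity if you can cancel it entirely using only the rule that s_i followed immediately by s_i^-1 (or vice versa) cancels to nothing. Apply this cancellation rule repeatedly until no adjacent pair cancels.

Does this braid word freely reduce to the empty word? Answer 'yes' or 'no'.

Gen 1 (s2^-1): push. Stack: [s2^-1]
Gen 2 (s2): cancels prior s2^-1. Stack: []
Gen 3 (s2^-1): push. Stack: [s2^-1]
Gen 4 (s2): cancels prior s2^-1. Stack: []
Gen 5 (s1): push. Stack: [s1]
Gen 6 (s1^-1): cancels prior s1. Stack: []
Gen 7 (s1): push. Stack: [s1]
Gen 8 (s2): push. Stack: [s1 s2]
Gen 9 (s1): push. Stack: [s1 s2 s1]
Gen 10 (s2^-1): push. Stack: [s1 s2 s1 s2^-1]
Reduced word: s1 s2 s1 s2^-1

Answer: no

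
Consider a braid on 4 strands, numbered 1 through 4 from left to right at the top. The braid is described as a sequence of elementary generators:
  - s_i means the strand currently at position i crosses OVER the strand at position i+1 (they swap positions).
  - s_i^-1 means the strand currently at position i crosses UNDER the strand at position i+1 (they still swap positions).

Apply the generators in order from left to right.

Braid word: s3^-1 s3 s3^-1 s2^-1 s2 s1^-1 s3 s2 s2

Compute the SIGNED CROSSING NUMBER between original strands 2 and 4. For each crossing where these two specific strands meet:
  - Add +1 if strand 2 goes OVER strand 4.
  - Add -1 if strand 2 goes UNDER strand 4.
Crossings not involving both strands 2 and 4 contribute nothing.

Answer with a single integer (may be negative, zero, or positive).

Answer: -2

Derivation:
Gen 1: crossing 3x4. Both 2&4? no. Sum: 0
Gen 2: crossing 4x3. Both 2&4? no. Sum: 0
Gen 3: crossing 3x4. Both 2&4? no. Sum: 0
Gen 4: 2 under 4. Both 2&4? yes. Contrib: -1. Sum: -1
Gen 5: 4 over 2. Both 2&4? yes. Contrib: -1. Sum: -2
Gen 6: crossing 1x2. Both 2&4? no. Sum: -2
Gen 7: crossing 4x3. Both 2&4? no. Sum: -2
Gen 8: crossing 1x3. Both 2&4? no. Sum: -2
Gen 9: crossing 3x1. Both 2&4? no. Sum: -2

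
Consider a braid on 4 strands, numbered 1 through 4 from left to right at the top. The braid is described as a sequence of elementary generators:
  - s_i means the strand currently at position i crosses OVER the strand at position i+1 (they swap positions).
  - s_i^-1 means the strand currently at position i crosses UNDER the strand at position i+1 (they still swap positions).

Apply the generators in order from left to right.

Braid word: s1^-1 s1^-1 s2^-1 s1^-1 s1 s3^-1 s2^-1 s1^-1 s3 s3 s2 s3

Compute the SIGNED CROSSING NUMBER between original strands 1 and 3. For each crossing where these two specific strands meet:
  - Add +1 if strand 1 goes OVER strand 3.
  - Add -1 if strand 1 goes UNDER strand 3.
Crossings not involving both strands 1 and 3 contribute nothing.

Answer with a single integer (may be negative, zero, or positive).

Answer: -1

Derivation:
Gen 1: crossing 1x2. Both 1&3? no. Sum: 0
Gen 2: crossing 2x1. Both 1&3? no. Sum: 0
Gen 3: crossing 2x3. Both 1&3? no. Sum: 0
Gen 4: 1 under 3. Both 1&3? yes. Contrib: -1. Sum: -1
Gen 5: 3 over 1. Both 1&3? yes. Contrib: -1. Sum: -2
Gen 6: crossing 2x4. Both 1&3? no. Sum: -2
Gen 7: crossing 3x4. Both 1&3? no. Sum: -2
Gen 8: crossing 1x4. Both 1&3? no. Sum: -2
Gen 9: crossing 3x2. Both 1&3? no. Sum: -2
Gen 10: crossing 2x3. Both 1&3? no. Sum: -2
Gen 11: 1 over 3. Both 1&3? yes. Contrib: +1. Sum: -1
Gen 12: crossing 1x2. Both 1&3? no. Sum: -1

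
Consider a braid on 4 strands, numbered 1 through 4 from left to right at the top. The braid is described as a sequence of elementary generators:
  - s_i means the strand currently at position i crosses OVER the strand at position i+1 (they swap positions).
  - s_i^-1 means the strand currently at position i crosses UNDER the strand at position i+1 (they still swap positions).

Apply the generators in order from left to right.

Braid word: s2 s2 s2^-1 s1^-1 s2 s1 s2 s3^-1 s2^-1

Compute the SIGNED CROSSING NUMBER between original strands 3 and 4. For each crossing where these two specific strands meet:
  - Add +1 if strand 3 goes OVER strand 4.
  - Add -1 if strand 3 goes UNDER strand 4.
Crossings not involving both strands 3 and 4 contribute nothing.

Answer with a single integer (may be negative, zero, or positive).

Answer: -1

Derivation:
Gen 1: crossing 2x3. Both 3&4? no. Sum: 0
Gen 2: crossing 3x2. Both 3&4? no. Sum: 0
Gen 3: crossing 2x3. Both 3&4? no. Sum: 0
Gen 4: crossing 1x3. Both 3&4? no. Sum: 0
Gen 5: crossing 1x2. Both 3&4? no. Sum: 0
Gen 6: crossing 3x2. Both 3&4? no. Sum: 0
Gen 7: crossing 3x1. Both 3&4? no. Sum: 0
Gen 8: 3 under 4. Both 3&4? yes. Contrib: -1. Sum: -1
Gen 9: crossing 1x4. Both 3&4? no. Sum: -1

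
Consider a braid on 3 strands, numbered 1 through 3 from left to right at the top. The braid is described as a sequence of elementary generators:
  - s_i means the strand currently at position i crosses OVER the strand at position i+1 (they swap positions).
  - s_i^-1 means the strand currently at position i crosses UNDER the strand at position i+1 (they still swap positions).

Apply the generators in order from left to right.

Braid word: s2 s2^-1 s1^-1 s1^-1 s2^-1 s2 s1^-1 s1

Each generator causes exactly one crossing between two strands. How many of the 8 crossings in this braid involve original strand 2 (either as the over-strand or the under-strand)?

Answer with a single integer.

Answer: 8

Derivation:
Gen 1: crossing 2x3. Involves strand 2? yes. Count so far: 1
Gen 2: crossing 3x2. Involves strand 2? yes. Count so far: 2
Gen 3: crossing 1x2. Involves strand 2? yes. Count so far: 3
Gen 4: crossing 2x1. Involves strand 2? yes. Count so far: 4
Gen 5: crossing 2x3. Involves strand 2? yes. Count so far: 5
Gen 6: crossing 3x2. Involves strand 2? yes. Count so far: 6
Gen 7: crossing 1x2. Involves strand 2? yes. Count so far: 7
Gen 8: crossing 2x1. Involves strand 2? yes. Count so far: 8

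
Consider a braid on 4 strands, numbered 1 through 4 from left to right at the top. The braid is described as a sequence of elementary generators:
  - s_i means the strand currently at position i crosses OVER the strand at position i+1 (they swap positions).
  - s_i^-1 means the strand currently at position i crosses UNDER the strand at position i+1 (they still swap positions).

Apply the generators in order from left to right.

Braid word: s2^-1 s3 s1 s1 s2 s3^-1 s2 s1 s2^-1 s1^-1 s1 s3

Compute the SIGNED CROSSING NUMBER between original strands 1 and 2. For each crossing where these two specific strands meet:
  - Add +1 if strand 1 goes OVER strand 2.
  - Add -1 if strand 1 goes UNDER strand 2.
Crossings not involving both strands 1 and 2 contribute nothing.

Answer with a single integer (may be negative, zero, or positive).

Answer: 1

Derivation:
Gen 1: crossing 2x3. Both 1&2? no. Sum: 0
Gen 2: crossing 2x4. Both 1&2? no. Sum: 0
Gen 3: crossing 1x3. Both 1&2? no. Sum: 0
Gen 4: crossing 3x1. Both 1&2? no. Sum: 0
Gen 5: crossing 3x4. Both 1&2? no. Sum: 0
Gen 6: crossing 3x2. Both 1&2? no. Sum: 0
Gen 7: crossing 4x2. Both 1&2? no. Sum: 0
Gen 8: 1 over 2. Both 1&2? yes. Contrib: +1. Sum: 1
Gen 9: crossing 1x4. Both 1&2? no. Sum: 1
Gen 10: crossing 2x4. Both 1&2? no. Sum: 1
Gen 11: crossing 4x2. Both 1&2? no. Sum: 1
Gen 12: crossing 1x3. Both 1&2? no. Sum: 1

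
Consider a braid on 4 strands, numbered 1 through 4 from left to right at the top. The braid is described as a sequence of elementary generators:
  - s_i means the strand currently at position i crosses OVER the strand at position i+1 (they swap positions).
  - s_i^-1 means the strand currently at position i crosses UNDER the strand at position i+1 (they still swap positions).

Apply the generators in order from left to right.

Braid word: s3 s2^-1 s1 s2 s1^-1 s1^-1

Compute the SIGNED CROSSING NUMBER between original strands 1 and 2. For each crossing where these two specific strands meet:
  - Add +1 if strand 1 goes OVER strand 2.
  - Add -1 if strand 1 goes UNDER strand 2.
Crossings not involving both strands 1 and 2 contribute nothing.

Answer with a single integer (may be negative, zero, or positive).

Answer: 1

Derivation:
Gen 1: crossing 3x4. Both 1&2? no. Sum: 0
Gen 2: crossing 2x4. Both 1&2? no. Sum: 0
Gen 3: crossing 1x4. Both 1&2? no. Sum: 0
Gen 4: 1 over 2. Both 1&2? yes. Contrib: +1. Sum: 1
Gen 5: crossing 4x2. Both 1&2? no. Sum: 1
Gen 6: crossing 2x4. Both 1&2? no. Sum: 1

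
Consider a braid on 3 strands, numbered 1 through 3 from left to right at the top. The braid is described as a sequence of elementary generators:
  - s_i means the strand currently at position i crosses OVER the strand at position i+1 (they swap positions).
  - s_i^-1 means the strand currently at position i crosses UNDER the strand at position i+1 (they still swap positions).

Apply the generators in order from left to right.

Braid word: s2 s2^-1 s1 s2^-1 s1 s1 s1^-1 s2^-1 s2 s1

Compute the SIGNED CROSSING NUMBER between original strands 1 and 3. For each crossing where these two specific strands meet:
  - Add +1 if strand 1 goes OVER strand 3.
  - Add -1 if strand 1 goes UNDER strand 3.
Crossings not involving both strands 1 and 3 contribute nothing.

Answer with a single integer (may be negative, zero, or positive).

Answer: -1

Derivation:
Gen 1: crossing 2x3. Both 1&3? no. Sum: 0
Gen 2: crossing 3x2. Both 1&3? no. Sum: 0
Gen 3: crossing 1x2. Both 1&3? no. Sum: 0
Gen 4: 1 under 3. Both 1&3? yes. Contrib: -1. Sum: -1
Gen 5: crossing 2x3. Both 1&3? no. Sum: -1
Gen 6: crossing 3x2. Both 1&3? no. Sum: -1
Gen 7: crossing 2x3. Both 1&3? no. Sum: -1
Gen 8: crossing 2x1. Both 1&3? no. Sum: -1
Gen 9: crossing 1x2. Both 1&3? no. Sum: -1
Gen 10: crossing 3x2. Both 1&3? no. Sum: -1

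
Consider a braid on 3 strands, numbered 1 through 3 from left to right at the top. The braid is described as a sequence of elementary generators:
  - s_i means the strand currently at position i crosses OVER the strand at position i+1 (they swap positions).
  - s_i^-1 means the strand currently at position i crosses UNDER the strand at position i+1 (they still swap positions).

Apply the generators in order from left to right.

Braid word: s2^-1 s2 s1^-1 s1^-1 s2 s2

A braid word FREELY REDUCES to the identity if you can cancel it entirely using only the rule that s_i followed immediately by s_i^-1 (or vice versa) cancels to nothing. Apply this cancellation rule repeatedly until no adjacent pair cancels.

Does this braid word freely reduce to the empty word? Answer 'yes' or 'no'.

Answer: no

Derivation:
Gen 1 (s2^-1): push. Stack: [s2^-1]
Gen 2 (s2): cancels prior s2^-1. Stack: []
Gen 3 (s1^-1): push. Stack: [s1^-1]
Gen 4 (s1^-1): push. Stack: [s1^-1 s1^-1]
Gen 5 (s2): push. Stack: [s1^-1 s1^-1 s2]
Gen 6 (s2): push. Stack: [s1^-1 s1^-1 s2 s2]
Reduced word: s1^-1 s1^-1 s2 s2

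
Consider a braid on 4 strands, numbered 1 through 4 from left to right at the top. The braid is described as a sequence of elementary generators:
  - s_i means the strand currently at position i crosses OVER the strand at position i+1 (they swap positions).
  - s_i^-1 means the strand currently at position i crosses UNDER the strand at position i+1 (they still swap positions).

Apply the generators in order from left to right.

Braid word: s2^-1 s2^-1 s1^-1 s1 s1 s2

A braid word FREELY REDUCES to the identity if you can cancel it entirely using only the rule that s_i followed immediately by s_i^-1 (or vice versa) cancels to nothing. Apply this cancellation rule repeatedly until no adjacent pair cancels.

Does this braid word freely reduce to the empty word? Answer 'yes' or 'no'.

Answer: no

Derivation:
Gen 1 (s2^-1): push. Stack: [s2^-1]
Gen 2 (s2^-1): push. Stack: [s2^-1 s2^-1]
Gen 3 (s1^-1): push. Stack: [s2^-1 s2^-1 s1^-1]
Gen 4 (s1): cancels prior s1^-1. Stack: [s2^-1 s2^-1]
Gen 5 (s1): push. Stack: [s2^-1 s2^-1 s1]
Gen 6 (s2): push. Stack: [s2^-1 s2^-1 s1 s2]
Reduced word: s2^-1 s2^-1 s1 s2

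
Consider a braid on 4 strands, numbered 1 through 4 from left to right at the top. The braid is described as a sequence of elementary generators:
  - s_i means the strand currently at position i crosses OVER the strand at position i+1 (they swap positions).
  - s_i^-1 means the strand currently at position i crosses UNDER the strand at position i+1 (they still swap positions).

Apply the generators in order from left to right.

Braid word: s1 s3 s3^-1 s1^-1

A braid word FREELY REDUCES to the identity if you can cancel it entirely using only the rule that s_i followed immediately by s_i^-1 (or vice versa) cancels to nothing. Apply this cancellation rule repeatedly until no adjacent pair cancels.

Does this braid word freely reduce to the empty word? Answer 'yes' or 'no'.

Gen 1 (s1): push. Stack: [s1]
Gen 2 (s3): push. Stack: [s1 s3]
Gen 3 (s3^-1): cancels prior s3. Stack: [s1]
Gen 4 (s1^-1): cancels prior s1. Stack: []
Reduced word: (empty)

Answer: yes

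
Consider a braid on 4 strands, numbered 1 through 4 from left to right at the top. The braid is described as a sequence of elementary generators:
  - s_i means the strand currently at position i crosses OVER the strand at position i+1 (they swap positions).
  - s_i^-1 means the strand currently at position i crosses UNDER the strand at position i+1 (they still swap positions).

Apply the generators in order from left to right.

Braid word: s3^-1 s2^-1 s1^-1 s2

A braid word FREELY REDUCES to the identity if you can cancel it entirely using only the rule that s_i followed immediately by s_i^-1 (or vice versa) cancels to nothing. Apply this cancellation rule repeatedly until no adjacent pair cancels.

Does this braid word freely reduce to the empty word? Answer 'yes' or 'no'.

Gen 1 (s3^-1): push. Stack: [s3^-1]
Gen 2 (s2^-1): push. Stack: [s3^-1 s2^-1]
Gen 3 (s1^-1): push. Stack: [s3^-1 s2^-1 s1^-1]
Gen 4 (s2): push. Stack: [s3^-1 s2^-1 s1^-1 s2]
Reduced word: s3^-1 s2^-1 s1^-1 s2

Answer: no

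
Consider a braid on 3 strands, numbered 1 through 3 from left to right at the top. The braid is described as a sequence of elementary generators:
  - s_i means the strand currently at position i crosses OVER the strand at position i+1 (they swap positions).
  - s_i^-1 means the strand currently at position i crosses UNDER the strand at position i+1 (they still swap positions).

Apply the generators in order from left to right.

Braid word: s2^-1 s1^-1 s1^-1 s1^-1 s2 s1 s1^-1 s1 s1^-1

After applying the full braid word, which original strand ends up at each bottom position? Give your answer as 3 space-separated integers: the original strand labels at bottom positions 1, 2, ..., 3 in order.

Answer: 3 2 1

Derivation:
Gen 1 (s2^-1): strand 2 crosses under strand 3. Perm now: [1 3 2]
Gen 2 (s1^-1): strand 1 crosses under strand 3. Perm now: [3 1 2]
Gen 3 (s1^-1): strand 3 crosses under strand 1. Perm now: [1 3 2]
Gen 4 (s1^-1): strand 1 crosses under strand 3. Perm now: [3 1 2]
Gen 5 (s2): strand 1 crosses over strand 2. Perm now: [3 2 1]
Gen 6 (s1): strand 3 crosses over strand 2. Perm now: [2 3 1]
Gen 7 (s1^-1): strand 2 crosses under strand 3. Perm now: [3 2 1]
Gen 8 (s1): strand 3 crosses over strand 2. Perm now: [2 3 1]
Gen 9 (s1^-1): strand 2 crosses under strand 3. Perm now: [3 2 1]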